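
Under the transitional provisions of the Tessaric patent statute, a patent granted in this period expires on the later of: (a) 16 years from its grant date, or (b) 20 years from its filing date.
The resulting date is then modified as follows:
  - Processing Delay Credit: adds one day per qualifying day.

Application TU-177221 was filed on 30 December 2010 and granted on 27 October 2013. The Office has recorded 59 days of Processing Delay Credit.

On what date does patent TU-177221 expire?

February 27, 2031

(a) grant + 16 years → 27 October 2029.
(b) filing + 20 years → 30 December 2030.
Later of the two: 30 December 2030.
Processing Delay Credit: +59 days → 27 February 2031.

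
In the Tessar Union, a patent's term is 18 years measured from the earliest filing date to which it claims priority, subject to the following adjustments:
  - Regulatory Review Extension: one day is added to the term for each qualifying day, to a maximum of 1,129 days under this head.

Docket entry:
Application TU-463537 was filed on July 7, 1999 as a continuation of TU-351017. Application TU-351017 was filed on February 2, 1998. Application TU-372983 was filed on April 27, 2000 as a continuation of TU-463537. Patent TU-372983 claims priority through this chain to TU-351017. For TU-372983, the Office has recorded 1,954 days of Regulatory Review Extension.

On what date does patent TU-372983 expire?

Earliest priority filing: 2 February 1998.
Base term: 2 February 1998 + 18 years → 2 February 2016.
Regulatory Review Extension: 1954 days claimed exceeds the 1129-day cap, so +1129 days → 7 March 2019.

2019-03-07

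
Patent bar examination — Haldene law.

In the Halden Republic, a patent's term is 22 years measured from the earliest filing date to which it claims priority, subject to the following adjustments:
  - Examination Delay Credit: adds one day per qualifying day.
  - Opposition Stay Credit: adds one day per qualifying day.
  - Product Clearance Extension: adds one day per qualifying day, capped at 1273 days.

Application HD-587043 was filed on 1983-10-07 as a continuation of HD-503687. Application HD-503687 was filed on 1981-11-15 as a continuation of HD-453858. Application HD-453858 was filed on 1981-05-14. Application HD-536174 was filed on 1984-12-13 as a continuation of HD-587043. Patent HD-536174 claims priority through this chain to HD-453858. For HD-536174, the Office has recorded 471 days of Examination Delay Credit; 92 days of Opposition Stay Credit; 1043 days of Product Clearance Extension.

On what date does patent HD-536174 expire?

October 6, 2007

Earliest priority filing: 14 May 1981.
Base term: 14 May 1981 + 22 years → 14 May 2003.
Examination Delay Credit: +471 days → 27 August 2004.
Opposition Stay Credit: +92 days → 27 November 2004.
Product Clearance Extension: 1043 days (within the 1273-day cap) → +1043 days → 6 October 2007.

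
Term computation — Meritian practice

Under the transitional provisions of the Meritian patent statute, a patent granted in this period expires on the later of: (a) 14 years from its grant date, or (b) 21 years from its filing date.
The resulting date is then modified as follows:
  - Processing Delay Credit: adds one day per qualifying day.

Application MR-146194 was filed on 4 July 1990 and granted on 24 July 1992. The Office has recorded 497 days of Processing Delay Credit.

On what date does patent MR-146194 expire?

(a) grant + 14 years → 24 July 2006.
(b) filing + 21 years → 4 July 2011.
Later of the two: 4 July 2011.
Processing Delay Credit: +497 days → 12 November 2012.

2012-11-12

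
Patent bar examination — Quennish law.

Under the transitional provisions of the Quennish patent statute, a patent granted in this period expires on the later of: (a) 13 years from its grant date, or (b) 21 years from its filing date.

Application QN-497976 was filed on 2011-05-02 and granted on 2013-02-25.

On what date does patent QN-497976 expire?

(a) grant + 13 years → 25 February 2026.
(b) filing + 21 years → 2 May 2032.
Later of the two: 2 May 2032.

2032-05-02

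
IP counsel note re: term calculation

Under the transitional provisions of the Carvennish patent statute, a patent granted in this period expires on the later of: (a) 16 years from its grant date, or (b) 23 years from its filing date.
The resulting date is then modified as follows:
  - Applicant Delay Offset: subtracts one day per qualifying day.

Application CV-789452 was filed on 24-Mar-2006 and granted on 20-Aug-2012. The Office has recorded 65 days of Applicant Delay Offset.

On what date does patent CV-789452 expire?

(a) grant + 16 years → 20 August 2028.
(b) filing + 23 years → 24 March 2029.
Later of the two: 24 March 2029.
Applicant Delay Offset: −65 days → 18 January 2029.

2029-01-18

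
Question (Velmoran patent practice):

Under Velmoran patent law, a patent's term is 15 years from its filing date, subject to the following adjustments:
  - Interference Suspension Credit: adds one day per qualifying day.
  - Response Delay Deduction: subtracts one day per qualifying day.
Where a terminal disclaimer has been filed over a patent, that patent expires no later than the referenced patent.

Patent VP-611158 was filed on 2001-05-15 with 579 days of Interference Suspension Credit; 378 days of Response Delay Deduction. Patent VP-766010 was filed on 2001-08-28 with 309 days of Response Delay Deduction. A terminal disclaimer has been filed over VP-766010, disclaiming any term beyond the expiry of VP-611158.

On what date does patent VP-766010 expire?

Natural term of VP-766010:
  Base: filing + 15 years → 28 August 2016.
  Response Delay Deduction: −309 days → 24 October 2015.
Expiry of referenced patent VP-611158:
  Base: filing + 15 years → 15 May 2016.
  Interference Suspension Credit: +579 days → 15 December 2017.
  Response Delay Deduction: −378 days → 2 December 2016.
Terminal disclaimer: VP-766010 expires on the earlier of 24 October 2015 and 2 December 2016.

2015-10-24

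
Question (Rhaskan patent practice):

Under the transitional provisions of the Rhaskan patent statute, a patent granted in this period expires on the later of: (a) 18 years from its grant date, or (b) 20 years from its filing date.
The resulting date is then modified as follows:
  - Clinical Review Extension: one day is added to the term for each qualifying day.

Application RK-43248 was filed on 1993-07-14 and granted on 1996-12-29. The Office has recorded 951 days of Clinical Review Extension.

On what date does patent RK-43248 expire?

2017-08-06

(a) grant + 18 years → 29 December 2014.
(b) filing + 20 years → 14 July 2013.
Later of the two: 29 December 2014.
Clinical Review Extension: +951 days → 6 August 2017.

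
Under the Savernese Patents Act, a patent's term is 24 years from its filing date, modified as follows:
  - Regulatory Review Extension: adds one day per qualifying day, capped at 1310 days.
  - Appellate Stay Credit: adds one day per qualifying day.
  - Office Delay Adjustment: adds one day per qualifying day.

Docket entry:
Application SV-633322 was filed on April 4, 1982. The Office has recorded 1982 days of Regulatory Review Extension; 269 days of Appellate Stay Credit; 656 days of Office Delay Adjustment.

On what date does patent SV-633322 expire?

Base term: filing date + 24 years → 4 April 2006.
Regulatory Review Extension: 1982 days claimed exceeds the 1310-day cap, so +1310 days → 4 November 2009.
Appellate Stay Credit: +269 days → 31 July 2010.
Office Delay Adjustment: +656 days → 17 May 2012.

2012-05-17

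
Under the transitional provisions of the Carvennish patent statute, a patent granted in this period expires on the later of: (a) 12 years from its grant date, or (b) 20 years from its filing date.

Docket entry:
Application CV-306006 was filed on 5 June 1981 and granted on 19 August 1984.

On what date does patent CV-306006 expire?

(a) grant + 12 years → 19 August 1996.
(b) filing + 20 years → 5 June 2001.
Later of the two: 5 June 2001.

2001-06-05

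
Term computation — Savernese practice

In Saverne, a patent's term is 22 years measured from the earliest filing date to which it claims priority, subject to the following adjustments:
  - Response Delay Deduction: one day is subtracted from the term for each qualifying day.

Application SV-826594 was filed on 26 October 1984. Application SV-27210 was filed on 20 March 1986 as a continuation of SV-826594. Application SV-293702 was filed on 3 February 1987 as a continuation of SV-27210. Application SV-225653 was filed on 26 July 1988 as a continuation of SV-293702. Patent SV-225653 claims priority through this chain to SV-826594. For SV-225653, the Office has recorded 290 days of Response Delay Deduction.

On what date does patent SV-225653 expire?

2006-01-09

Earliest priority filing: 26 October 1984.
Base term: 26 October 1984 + 22 years → 26 October 2006.
Response Delay Deduction: −290 days → 9 January 2006.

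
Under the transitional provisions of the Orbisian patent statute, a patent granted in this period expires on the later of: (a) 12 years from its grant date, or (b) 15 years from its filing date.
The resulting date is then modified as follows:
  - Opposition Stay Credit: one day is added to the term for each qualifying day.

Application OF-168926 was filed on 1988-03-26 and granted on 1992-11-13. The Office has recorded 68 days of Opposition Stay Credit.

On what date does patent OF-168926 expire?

2005-01-20

(a) grant + 12 years → 13 November 2004.
(b) filing + 15 years → 26 March 2003.
Later of the two: 13 November 2004.
Opposition Stay Credit: +68 days → 20 January 2005.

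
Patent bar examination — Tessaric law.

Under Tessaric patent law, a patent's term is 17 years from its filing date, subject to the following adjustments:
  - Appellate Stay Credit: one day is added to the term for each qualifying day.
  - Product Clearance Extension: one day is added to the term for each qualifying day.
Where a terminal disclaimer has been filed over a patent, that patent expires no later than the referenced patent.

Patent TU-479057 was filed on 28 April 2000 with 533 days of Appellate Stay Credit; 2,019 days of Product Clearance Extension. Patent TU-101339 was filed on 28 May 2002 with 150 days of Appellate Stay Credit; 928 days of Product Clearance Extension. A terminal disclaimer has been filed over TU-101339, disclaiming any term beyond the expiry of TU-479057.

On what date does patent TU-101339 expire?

May 10, 2022

Natural term of TU-101339:
  Base: filing + 17 years → 28 May 2019.
  Appellate Stay Credit: +150 days → 25 October 2019.
  Product Clearance Extension: +928 days → 10 May 2022.
Expiry of referenced patent TU-479057:
  Base: filing + 17 years → 28 April 2017.
  Appellate Stay Credit: +533 days → 13 October 2018.
  Product Clearance Extension: +2019 days → 23 April 2024.
Terminal disclaimer: TU-101339 expires on the earlier of 10 May 2022 and 23 April 2024.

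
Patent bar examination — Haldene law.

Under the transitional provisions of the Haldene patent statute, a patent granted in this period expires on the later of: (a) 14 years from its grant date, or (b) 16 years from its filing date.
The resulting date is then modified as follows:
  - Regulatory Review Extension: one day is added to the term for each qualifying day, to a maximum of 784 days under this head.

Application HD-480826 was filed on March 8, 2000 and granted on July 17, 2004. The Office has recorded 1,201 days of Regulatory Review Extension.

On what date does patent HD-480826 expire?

(a) grant + 14 years → 17 July 2018.
(b) filing + 16 years → 8 March 2016.
Later of the two: 17 July 2018.
Regulatory Review Extension: 1201 days claimed exceeds the 784-day cap, so +784 days → 8 September 2020.

2020-09-08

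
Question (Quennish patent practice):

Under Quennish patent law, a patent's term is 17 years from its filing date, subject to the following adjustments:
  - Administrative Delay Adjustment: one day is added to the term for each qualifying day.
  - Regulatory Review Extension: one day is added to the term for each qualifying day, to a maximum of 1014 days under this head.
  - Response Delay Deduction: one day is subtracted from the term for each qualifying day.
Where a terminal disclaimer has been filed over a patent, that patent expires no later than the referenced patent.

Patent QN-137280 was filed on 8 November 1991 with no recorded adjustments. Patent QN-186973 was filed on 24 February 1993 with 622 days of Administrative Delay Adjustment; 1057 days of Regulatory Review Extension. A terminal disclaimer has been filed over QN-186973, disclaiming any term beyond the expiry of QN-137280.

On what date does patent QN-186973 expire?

2008-11-08

Natural term of QN-186973:
  Base: filing + 17 years → 24 February 2010.
  Administrative Delay Adjustment: +622 days → 8 November 2011.
  Regulatory Review Extension: 1057 days claimed exceeds the 1014-day cap, so +1014 days → 18 August 2014.
Expiry of referenced patent QN-137280:
  Base: filing + 17 years → 8 November 2008.
Terminal disclaimer: QN-186973 expires on the earlier of 18 August 2014 and 8 November 2008.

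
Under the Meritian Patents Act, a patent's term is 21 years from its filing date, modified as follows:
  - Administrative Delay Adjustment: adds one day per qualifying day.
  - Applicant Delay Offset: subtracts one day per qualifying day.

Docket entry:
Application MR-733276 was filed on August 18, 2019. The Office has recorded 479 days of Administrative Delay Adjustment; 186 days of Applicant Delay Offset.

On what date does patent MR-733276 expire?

June 7, 2041

Base term: filing date + 21 years → 18 August 2040.
Administrative Delay Adjustment: +479 days → 10 December 2041.
Applicant Delay Offset: −186 days → 7 June 2041.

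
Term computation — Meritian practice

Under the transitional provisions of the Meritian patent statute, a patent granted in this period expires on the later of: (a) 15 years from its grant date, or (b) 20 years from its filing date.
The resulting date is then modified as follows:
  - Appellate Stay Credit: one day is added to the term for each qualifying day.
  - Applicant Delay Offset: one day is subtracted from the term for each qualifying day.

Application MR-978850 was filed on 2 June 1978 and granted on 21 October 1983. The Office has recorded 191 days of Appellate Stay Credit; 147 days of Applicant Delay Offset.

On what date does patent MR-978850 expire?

1998-12-04

(a) grant + 15 years → 21 October 1998.
(b) filing + 20 years → 2 June 1998.
Later of the two: 21 October 1998.
Appellate Stay Credit: +191 days → 30 April 1999.
Applicant Delay Offset: −147 days → 4 December 1998.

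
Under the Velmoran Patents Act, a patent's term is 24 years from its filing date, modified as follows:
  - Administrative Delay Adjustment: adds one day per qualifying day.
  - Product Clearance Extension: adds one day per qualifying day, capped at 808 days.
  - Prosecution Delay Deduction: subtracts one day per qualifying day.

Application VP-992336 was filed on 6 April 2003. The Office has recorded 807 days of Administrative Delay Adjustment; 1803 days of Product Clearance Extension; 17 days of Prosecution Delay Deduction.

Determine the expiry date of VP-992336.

August 21, 2031

Base term: filing date + 24 years → 6 April 2027.
Administrative Delay Adjustment: +807 days → 21 June 2029.
Product Clearance Extension: 1803 days claimed exceeds the 808-day cap, so +808 days → 7 September 2031.
Prosecution Delay Deduction: −17 days → 21 August 2031.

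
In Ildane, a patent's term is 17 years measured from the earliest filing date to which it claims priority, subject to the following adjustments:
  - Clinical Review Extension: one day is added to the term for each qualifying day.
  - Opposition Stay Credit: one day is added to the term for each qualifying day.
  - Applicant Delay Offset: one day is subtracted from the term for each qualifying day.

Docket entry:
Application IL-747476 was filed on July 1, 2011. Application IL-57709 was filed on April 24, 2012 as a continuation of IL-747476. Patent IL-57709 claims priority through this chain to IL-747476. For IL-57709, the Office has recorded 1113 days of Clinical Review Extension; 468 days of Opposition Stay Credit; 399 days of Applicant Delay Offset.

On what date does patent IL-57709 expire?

September 26, 2031

Earliest priority filing: 1 July 2011.
Base term: 1 July 2011 + 17 years → 1 July 2028.
Clinical Review Extension: +1113 days → 19 July 2031.
Opposition Stay Credit: +468 days → 29 October 2032.
Applicant Delay Offset: −399 days → 26 September 2031.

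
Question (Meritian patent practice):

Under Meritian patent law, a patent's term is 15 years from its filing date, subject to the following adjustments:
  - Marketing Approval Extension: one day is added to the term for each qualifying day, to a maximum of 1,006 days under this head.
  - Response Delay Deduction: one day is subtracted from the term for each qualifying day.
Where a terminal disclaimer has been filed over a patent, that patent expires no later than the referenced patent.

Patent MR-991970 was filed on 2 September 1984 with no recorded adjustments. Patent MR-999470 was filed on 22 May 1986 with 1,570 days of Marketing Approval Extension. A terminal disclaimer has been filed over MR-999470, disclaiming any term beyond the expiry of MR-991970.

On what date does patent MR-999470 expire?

Natural term of MR-999470:
  Base: filing + 15 years → 22 May 2001.
  Marketing Approval Extension: 1570 days claimed exceeds the 1006-day cap, so +1006 days → 22 February 2004.
Expiry of referenced patent MR-991970:
  Base: filing + 15 years → 2 September 1999.
Terminal disclaimer: MR-999470 expires on the earlier of 22 February 2004 and 2 September 1999.

1999-09-02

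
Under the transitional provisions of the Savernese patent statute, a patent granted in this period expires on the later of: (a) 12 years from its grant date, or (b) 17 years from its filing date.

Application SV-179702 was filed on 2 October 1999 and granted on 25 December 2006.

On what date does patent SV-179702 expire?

(a) grant + 12 years → 25 December 2018.
(b) filing + 17 years → 2 October 2016.
Later of the two: 25 December 2018.

2018-12-25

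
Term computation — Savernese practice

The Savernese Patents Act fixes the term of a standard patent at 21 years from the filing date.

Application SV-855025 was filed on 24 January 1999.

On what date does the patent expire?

January 24, 2020

Filing date + 21 years → 24 January 2020.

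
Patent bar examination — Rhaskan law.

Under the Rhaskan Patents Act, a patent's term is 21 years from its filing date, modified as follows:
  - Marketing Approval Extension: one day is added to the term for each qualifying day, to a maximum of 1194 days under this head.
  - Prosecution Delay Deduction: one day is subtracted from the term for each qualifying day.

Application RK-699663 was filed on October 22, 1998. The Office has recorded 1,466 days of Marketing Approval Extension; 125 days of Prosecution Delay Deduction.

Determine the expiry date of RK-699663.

Base term: filing date + 21 years → 22 October 2019.
Marketing Approval Extension: 1466 days claimed exceeds the 1194-day cap, so +1194 days → 28 January 2023.
Prosecution Delay Deduction: −125 days → 25 September 2022.

2022-09-25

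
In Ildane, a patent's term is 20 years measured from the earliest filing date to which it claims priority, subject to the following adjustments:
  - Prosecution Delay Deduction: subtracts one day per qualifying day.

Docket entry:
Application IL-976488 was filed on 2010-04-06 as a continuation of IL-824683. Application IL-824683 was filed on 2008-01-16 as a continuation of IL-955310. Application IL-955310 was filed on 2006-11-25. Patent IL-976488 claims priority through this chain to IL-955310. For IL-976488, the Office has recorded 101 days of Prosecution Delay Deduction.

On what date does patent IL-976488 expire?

August 16, 2026

Earliest priority filing: 25 November 2006.
Base term: 25 November 2006 + 20 years → 25 November 2026.
Prosecution Delay Deduction: −101 days → 16 August 2026.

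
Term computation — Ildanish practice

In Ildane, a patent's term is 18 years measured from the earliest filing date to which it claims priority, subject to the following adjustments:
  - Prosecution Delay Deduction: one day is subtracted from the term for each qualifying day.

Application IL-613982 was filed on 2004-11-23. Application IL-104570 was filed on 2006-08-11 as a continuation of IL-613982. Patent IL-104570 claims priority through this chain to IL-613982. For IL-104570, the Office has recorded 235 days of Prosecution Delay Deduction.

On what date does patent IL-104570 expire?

Earliest priority filing: 23 November 2004.
Base term: 23 November 2004 + 18 years → 23 November 2022.
Prosecution Delay Deduction: −235 days → 2 April 2022.

2022-04-02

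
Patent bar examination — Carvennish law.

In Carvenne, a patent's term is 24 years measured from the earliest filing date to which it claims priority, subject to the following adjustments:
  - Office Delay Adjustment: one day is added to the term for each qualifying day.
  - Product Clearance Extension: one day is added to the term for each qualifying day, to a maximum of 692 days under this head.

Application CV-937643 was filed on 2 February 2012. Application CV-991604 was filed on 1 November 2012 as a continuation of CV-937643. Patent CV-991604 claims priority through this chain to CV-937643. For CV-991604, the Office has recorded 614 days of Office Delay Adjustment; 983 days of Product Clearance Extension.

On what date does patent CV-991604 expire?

August 31, 2039

Earliest priority filing: 2 February 2012.
Base term: 2 February 2012 + 24 years → 2 February 2036.
Office Delay Adjustment: +614 days → 8 October 2037.
Product Clearance Extension: 983 days claimed exceeds the 692-day cap, so +692 days → 31 August 2039.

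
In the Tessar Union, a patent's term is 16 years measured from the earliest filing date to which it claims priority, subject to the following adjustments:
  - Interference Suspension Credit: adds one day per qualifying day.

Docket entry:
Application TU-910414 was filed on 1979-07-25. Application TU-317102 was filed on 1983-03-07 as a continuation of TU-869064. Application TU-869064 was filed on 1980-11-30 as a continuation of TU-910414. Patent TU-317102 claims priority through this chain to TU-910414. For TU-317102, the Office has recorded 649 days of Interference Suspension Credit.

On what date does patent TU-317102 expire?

1997-05-04

Earliest priority filing: 25 July 1979.
Base term: 25 July 1979 + 16 years → 25 July 1995.
Interference Suspension Credit: +649 days → 4 May 1997.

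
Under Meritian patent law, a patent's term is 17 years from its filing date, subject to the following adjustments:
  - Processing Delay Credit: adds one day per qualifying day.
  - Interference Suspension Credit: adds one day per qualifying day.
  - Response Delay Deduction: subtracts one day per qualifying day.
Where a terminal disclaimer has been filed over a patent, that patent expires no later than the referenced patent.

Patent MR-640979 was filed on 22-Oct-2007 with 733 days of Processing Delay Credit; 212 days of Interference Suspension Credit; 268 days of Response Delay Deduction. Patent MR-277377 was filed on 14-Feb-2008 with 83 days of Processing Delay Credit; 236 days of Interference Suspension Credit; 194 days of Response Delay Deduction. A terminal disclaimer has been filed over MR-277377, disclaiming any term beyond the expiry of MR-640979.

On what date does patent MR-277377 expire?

June 19, 2025

Natural term of MR-277377:
  Base: filing + 17 years → 14 February 2025.
  Processing Delay Credit: +83 days → 8 May 2025.
  Interference Suspension Credit: +236 days → 30 December 2025.
  Response Delay Deduction: −194 days → 19 June 2025.
Expiry of referenced patent MR-640979:
  Base: filing + 17 years → 22 October 2024.
  Processing Delay Credit: +733 days → 25 October 2026.
  Interference Suspension Credit: +212 days → 25 May 2027.
  Response Delay Deduction: −268 days → 30 August 2026.
Terminal disclaimer: MR-277377 expires on the earlier of 19 June 2025 and 30 August 2026.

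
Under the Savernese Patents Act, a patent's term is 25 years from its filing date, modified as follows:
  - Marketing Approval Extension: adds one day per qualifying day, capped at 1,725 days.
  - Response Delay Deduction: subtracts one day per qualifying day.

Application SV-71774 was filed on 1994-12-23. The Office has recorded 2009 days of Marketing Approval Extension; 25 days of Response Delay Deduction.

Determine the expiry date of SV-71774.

Base term: filing date + 25 years → 23 December 2019.
Marketing Approval Extension: 2009 days claimed exceeds the 1725-day cap, so +1725 days → 12 September 2024.
Response Delay Deduction: −25 days → 18 August 2024.

August 18, 2024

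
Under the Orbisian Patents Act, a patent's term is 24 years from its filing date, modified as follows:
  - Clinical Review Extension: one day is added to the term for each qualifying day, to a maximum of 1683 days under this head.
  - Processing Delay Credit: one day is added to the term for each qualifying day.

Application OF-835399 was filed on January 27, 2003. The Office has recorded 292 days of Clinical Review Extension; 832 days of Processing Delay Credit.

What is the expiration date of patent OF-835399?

2030-02-24

Base term: filing date + 24 years → 27 January 2027.
Clinical Review Extension: 292 days (within the 1683-day cap) → +292 days → 15 November 2027.
Processing Delay Credit: +832 days → 24 February 2030.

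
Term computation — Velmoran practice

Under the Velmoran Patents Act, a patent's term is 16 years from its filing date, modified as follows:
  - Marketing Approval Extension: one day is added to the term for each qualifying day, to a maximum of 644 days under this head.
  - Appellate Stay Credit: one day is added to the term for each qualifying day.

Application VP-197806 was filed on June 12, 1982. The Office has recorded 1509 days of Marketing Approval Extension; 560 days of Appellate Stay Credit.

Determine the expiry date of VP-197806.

September 28, 2001

Base term: filing date + 16 years → 12 June 1998.
Marketing Approval Extension: 1509 days claimed exceeds the 644-day cap, so +644 days → 17 March 2000.
Appellate Stay Credit: +560 days → 28 September 2001.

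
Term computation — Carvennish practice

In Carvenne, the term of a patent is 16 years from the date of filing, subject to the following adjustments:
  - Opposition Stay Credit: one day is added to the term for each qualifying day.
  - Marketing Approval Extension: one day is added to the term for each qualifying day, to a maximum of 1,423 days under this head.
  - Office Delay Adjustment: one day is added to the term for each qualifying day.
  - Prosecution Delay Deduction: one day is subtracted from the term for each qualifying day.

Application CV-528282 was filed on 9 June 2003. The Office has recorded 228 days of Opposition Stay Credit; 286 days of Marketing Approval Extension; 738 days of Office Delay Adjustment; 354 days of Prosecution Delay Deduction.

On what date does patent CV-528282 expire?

Base term: filing date + 16 years → 9 June 2019.
Opposition Stay Credit: +228 days → 23 January 2020.
Marketing Approval Extension: 286 days (within the 1423-day cap) → +286 days → 4 November 2020.
Office Delay Adjustment: +738 days → 12 November 2022.
Prosecution Delay Deduction: −354 days → 23 November 2021.

November 23, 2021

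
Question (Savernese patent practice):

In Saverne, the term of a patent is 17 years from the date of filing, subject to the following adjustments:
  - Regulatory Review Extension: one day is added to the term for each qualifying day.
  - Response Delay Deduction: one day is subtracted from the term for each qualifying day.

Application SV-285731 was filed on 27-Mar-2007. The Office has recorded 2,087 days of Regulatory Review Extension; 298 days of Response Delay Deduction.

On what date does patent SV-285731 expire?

February 18, 2029

Base term: filing date + 17 years → 27 March 2024.
Regulatory Review Extension: +2087 days → 13 December 2029.
Response Delay Deduction: −298 days → 18 February 2029.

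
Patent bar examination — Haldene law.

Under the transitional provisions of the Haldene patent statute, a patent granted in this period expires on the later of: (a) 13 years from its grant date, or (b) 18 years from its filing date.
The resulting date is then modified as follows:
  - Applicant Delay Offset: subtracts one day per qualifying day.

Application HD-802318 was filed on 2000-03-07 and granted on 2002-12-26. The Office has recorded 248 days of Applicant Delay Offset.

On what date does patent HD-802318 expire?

2017-07-02

(a) grant + 13 years → 26 December 2015.
(b) filing + 18 years → 7 March 2018.
Later of the two: 7 March 2018.
Applicant Delay Offset: −248 days → 2 July 2017.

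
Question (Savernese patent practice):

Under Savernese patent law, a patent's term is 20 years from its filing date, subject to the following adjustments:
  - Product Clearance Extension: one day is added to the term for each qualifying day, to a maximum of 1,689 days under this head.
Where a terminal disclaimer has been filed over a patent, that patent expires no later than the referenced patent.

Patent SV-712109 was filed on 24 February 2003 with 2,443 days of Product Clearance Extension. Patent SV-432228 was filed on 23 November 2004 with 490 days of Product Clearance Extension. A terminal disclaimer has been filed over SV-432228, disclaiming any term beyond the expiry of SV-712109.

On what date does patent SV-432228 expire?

Natural term of SV-432228:
  Base: filing + 20 years → 23 November 2024.
  Product Clearance Extension: 490 days (within the 1689-day cap) → +490 days → 28 March 2026.
Expiry of referenced patent SV-712109:
  Base: filing + 20 years → 24 February 2023.
  Product Clearance Extension: 2443 days claimed exceeds the 1689-day cap, so +1689 days → 10 October 2027.
Terminal disclaimer: SV-432228 expires on the earlier of 28 March 2026 and 10 October 2027.

2026-03-28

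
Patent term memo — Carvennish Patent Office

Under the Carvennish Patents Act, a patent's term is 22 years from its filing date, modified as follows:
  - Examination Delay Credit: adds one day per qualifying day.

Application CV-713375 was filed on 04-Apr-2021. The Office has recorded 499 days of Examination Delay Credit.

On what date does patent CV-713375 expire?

August 15, 2044

Base term: filing date + 22 years → 4 April 2043.
Examination Delay Credit: +499 days → 15 August 2044.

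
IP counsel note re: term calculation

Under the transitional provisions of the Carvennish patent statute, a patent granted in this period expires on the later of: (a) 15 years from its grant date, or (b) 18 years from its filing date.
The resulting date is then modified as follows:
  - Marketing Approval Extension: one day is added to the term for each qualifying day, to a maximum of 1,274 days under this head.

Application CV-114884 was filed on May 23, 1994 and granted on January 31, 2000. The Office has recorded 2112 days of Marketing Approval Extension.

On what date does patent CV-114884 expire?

(a) grant + 15 years → 31 January 2015.
(b) filing + 18 years → 23 May 2012.
Later of the two: 31 January 2015.
Marketing Approval Extension: 2112 days claimed exceeds the 1274-day cap, so +1274 days → 28 July 2018.

2018-07-28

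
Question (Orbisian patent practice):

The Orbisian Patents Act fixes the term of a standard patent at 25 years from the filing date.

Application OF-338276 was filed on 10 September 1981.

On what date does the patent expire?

September 10, 2006

Filing date + 25 years → 10 September 2006.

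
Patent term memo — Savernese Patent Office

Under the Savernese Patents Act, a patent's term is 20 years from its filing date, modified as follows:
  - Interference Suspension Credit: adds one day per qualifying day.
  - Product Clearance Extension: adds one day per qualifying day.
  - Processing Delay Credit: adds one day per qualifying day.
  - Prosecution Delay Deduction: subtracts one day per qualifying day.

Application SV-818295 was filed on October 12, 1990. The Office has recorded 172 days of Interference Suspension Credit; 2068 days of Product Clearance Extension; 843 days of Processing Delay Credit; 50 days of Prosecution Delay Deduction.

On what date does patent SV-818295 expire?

Base term: filing date + 20 years → 12 October 2010.
Interference Suspension Credit: +172 days → 2 April 2011.
Product Clearance Extension: +2068 days → 29 November 2016.
Processing Delay Credit: +843 days → 22 March 2019.
Prosecution Delay Deduction: −50 days → 31 January 2019.

January 31, 2019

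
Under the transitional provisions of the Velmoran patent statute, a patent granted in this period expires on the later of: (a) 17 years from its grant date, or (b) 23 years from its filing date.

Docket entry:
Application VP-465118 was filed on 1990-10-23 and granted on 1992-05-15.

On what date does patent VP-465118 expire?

(a) grant + 17 years → 15 May 2009.
(b) filing + 23 years → 23 October 2013.
Later of the two: 23 October 2013.

2013-10-23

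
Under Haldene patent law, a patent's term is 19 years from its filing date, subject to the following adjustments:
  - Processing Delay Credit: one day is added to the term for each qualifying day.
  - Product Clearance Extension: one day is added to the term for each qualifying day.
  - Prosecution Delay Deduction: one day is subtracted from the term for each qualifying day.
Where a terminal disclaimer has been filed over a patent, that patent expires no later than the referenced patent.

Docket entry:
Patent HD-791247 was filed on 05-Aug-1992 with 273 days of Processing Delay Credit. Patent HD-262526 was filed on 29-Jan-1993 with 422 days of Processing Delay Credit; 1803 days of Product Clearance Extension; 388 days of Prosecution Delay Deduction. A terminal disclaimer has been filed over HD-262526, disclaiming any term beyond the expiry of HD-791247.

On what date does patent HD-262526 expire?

Natural term of HD-262526:
  Base: filing + 19 years → 29 January 2012.
  Processing Delay Credit: +422 days → 26 March 2013.
  Product Clearance Extension: +1803 days → 3 March 2018.
  Prosecution Delay Deduction: −388 days → 8 February 2017.
Expiry of referenced patent HD-791247:
  Base: filing + 19 years → 5 August 2011.
  Processing Delay Credit: +273 days → 4 May 2012.
Terminal disclaimer: HD-262526 expires on the earlier of 8 February 2017 and 4 May 2012.

2012-05-04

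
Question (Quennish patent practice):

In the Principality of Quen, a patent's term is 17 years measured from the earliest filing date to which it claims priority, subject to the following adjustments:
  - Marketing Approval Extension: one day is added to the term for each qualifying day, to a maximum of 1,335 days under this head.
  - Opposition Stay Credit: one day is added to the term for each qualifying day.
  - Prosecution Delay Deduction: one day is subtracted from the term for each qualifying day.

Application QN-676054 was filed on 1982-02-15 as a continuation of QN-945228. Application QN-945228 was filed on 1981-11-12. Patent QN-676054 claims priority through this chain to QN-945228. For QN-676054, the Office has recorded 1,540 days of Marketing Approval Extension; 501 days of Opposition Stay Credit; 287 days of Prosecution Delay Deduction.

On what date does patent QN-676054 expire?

Earliest priority filing: 12 November 1981.
Base term: 12 November 1981 + 17 years → 12 November 1998.
Marketing Approval Extension: 1540 days claimed exceeds the 1335-day cap, so +1335 days → 9 July 2002.
Opposition Stay Credit: +501 days → 22 November 2003.
Prosecution Delay Deduction: −287 days → 8 February 2003.

February 8, 2003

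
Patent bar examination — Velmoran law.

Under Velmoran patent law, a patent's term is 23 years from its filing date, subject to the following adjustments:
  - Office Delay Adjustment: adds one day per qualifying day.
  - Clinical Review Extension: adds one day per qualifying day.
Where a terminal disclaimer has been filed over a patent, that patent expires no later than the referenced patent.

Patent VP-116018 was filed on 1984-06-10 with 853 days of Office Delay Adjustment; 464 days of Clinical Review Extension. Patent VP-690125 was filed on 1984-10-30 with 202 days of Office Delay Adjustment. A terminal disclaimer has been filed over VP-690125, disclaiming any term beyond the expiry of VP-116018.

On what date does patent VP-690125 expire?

2008-05-19

Natural term of VP-690125:
  Base: filing + 23 years → 30 October 2007.
  Office Delay Adjustment: +202 days → 19 May 2008.
Expiry of referenced patent VP-116018:
  Base: filing + 23 years → 10 June 2007.
  Office Delay Adjustment: +853 days → 10 October 2009.
  Clinical Review Extension: +464 days → 17 January 2011.
Terminal disclaimer: VP-690125 expires on the earlier of 19 May 2008 and 17 January 2011.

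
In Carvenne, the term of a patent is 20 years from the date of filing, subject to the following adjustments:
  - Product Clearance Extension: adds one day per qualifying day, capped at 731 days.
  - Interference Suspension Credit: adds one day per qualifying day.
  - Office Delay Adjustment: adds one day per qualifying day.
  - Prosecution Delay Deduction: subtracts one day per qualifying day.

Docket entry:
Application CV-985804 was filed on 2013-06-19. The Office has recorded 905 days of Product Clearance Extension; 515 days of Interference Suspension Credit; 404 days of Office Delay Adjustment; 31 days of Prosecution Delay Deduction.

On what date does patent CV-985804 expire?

Base term: filing date + 20 years → 19 June 2033.
Product Clearance Extension: 905 days claimed exceeds the 731-day cap, so +731 days → 20 June 2035.
Interference Suspension Credit: +515 days → 16 November 2036.
Office Delay Adjustment: +404 days → 25 December 2037.
Prosecution Delay Deduction: −31 days → 24 November 2037.

November 24, 2037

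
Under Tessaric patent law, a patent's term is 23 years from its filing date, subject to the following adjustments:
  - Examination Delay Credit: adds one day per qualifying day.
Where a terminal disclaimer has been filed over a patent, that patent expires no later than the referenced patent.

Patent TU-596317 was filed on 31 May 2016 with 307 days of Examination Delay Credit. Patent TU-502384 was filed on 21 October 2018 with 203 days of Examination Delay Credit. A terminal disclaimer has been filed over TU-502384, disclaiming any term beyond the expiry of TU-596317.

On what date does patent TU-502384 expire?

Natural term of TU-502384:
  Base: filing + 23 years → 21 October 2041.
  Examination Delay Credit: +203 days → 12 May 2042.
Expiry of referenced patent TU-596317:
  Base: filing + 23 years → 31 May 2039.
  Examination Delay Credit: +307 days → 2 April 2040.
Terminal disclaimer: TU-502384 expires on the earlier of 12 May 2042 and 2 April 2040.

2040-04-02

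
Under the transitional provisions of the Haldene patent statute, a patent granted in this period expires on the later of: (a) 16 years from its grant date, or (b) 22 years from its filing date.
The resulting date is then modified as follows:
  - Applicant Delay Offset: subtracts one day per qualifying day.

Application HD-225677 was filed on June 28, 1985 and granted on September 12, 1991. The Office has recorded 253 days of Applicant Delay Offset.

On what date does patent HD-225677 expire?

(a) grant + 16 years → 12 September 2007.
(b) filing + 22 years → 28 June 2007.
Later of the two: 12 September 2007.
Applicant Delay Offset: −253 days → 2 January 2007.

2007-01-02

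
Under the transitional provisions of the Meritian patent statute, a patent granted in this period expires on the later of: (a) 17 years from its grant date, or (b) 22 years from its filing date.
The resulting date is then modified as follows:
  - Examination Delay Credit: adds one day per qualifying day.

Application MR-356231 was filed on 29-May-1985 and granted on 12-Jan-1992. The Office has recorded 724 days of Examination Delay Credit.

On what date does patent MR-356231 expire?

January 6, 2011

(a) grant + 17 years → 12 January 2009.
(b) filing + 22 years → 29 May 2007.
Later of the two: 12 January 2009.
Examination Delay Credit: +724 days → 6 January 2011.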